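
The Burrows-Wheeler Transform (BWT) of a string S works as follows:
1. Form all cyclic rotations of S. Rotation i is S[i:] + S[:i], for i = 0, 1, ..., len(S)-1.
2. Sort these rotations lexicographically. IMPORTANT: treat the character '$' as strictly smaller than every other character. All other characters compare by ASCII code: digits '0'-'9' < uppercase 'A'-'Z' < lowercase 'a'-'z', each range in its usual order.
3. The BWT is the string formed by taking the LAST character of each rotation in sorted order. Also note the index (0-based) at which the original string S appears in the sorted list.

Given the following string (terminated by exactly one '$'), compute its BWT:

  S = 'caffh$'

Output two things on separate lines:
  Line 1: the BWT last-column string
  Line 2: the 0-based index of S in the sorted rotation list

Answer: hc$aff
2

Derivation:
All 6 rotations (rotation i = S[i:]+S[:i]):
  rot[0] = caffh$
  rot[1] = affh$c
  rot[2] = ffh$ca
  rot[3] = fh$caf
  rot[4] = h$caff
  rot[5] = $caffh
Sorted (with $ < everything):
  sorted[0] = $caffh  (last char: 'h')
  sorted[1] = affh$c  (last char: 'c')
  sorted[2] = caffh$  (last char: '$')
  sorted[3] = ffh$ca  (last char: 'a')
  sorted[4] = fh$caf  (last char: 'f')
  sorted[5] = h$caff  (last char: 'f')
Last column: hc$aff
Original string S is at sorted index 2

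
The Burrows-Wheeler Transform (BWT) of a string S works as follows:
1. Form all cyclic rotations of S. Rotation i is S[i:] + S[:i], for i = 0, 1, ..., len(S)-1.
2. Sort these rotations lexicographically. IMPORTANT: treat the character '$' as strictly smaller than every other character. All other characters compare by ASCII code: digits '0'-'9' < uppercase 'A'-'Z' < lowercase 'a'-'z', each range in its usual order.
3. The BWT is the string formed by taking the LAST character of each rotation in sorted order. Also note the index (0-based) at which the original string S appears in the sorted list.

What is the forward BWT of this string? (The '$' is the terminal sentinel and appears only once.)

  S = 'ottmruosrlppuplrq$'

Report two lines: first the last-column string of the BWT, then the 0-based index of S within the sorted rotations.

All 18 rotations (rotation i = S[i:]+S[:i]):
  rot[0] = ottmruosrlppuplrq$
  rot[1] = ttmruosrlppuplrq$o
  rot[2] = tmruosrlppuplrq$ot
  rot[3] = mruosrlppuplrq$ott
  rot[4] = ruosrlppuplrq$ottm
  rot[5] = uosrlppuplrq$ottmr
  rot[6] = osrlppuplrq$ottmru
  rot[7] = srlppuplrq$ottmruo
  rot[8] = rlppuplrq$ottmruos
  rot[9] = lppuplrq$ottmruosr
  rot[10] = ppuplrq$ottmruosrl
  rot[11] = puplrq$ottmruosrlp
  rot[12] = uplrq$ottmruosrlpp
  rot[13] = plrq$ottmruosrlppu
  rot[14] = lrq$ottmruosrlppup
  rot[15] = rq$ottmruosrlppupl
  rot[16] = q$ottmruosrlppuplr
  rot[17] = $ottmruosrlppuplrq
Sorted (with $ < everything):
  sorted[0] = $ottmruosrlppuplrq  (last char: 'q')
  sorted[1] = lppuplrq$ottmruosr  (last char: 'r')
  sorted[2] = lrq$ottmruosrlppup  (last char: 'p')
  sorted[3] = mruosrlppuplrq$ott  (last char: 't')
  sorted[4] = osrlppuplrq$ottmru  (last char: 'u')
  sorted[5] = ottmruosrlppuplrq$  (last char: '$')
  sorted[6] = plrq$ottmruosrlppu  (last char: 'u')
  sorted[7] = ppuplrq$ottmruosrl  (last char: 'l')
  sorted[8] = puplrq$ottmruosrlp  (last char: 'p')
  sorted[9] = q$ottmruosrlppuplr  (last char: 'r')
  sorted[10] = rlppuplrq$ottmruos  (last char: 's')
  sorted[11] = rq$ottmruosrlppupl  (last char: 'l')
  sorted[12] = ruosrlppuplrq$ottm  (last char: 'm')
  sorted[13] = srlppuplrq$ottmruo  (last char: 'o')
  sorted[14] = tmruosrlppuplrq$ot  (last char: 't')
  sorted[15] = ttmruosrlppuplrq$o  (last char: 'o')
  sorted[16] = uosrlppuplrq$ottmr  (last char: 'r')
  sorted[17] = uplrq$ottmruosrlpp  (last char: 'p')
Last column: qrptu$ulprslmotorp
Original string S is at sorted index 5

Answer: qrptu$ulprslmotorp
5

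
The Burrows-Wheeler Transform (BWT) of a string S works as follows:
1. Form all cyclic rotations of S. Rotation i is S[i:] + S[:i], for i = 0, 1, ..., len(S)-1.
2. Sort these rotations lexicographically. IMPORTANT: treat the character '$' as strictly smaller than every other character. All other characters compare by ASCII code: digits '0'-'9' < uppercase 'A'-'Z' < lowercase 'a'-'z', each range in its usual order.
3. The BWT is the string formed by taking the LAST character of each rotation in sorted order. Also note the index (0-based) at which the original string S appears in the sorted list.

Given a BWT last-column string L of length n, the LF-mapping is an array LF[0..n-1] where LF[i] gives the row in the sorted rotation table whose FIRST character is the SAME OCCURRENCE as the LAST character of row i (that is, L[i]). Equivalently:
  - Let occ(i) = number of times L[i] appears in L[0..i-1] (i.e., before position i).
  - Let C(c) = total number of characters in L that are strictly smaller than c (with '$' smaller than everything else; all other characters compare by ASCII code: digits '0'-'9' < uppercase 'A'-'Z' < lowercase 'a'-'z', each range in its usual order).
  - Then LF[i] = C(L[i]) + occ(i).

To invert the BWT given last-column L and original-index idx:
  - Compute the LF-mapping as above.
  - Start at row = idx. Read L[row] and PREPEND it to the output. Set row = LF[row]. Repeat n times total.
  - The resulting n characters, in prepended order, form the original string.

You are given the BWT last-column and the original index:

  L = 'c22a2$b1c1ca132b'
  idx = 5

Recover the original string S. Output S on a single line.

Answer: 21a1bcab2212c3c$

Derivation:
LF mapping: 13 4 5 9 6 0 11 1 14 2 15 10 3 8 7 12
Walk LF starting at row 5, prepending L[row]:
  step 1: row=5, L[5]='$', prepend. Next row=LF[5]=0
  step 2: row=0, L[0]='c', prepend. Next row=LF[0]=13
  step 3: row=13, L[13]='3', prepend. Next row=LF[13]=8
  step 4: row=8, L[8]='c', prepend. Next row=LF[8]=14
  step 5: row=14, L[14]='2', prepend. Next row=LF[14]=7
  step 6: row=7, L[7]='1', prepend. Next row=LF[7]=1
  step 7: row=1, L[1]='2', prepend. Next row=LF[1]=4
  step 8: row=4, L[4]='2', prepend. Next row=LF[4]=6
  step 9: row=6, L[6]='b', prepend. Next row=LF[6]=11
  step 10: row=11, L[11]='a', prepend. Next row=LF[11]=10
  step 11: row=10, L[10]='c', prepend. Next row=LF[10]=15
  step 12: row=15, L[15]='b', prepend. Next row=LF[15]=12
  step 13: row=12, L[12]='1', prepend. Next row=LF[12]=3
  step 14: row=3, L[3]='a', prepend. Next row=LF[3]=9
  step 15: row=9, L[9]='1', prepend. Next row=LF[9]=2
  step 16: row=2, L[2]='2', prepend. Next row=LF[2]=5
Reversed output: 21a1bcab2212c3c$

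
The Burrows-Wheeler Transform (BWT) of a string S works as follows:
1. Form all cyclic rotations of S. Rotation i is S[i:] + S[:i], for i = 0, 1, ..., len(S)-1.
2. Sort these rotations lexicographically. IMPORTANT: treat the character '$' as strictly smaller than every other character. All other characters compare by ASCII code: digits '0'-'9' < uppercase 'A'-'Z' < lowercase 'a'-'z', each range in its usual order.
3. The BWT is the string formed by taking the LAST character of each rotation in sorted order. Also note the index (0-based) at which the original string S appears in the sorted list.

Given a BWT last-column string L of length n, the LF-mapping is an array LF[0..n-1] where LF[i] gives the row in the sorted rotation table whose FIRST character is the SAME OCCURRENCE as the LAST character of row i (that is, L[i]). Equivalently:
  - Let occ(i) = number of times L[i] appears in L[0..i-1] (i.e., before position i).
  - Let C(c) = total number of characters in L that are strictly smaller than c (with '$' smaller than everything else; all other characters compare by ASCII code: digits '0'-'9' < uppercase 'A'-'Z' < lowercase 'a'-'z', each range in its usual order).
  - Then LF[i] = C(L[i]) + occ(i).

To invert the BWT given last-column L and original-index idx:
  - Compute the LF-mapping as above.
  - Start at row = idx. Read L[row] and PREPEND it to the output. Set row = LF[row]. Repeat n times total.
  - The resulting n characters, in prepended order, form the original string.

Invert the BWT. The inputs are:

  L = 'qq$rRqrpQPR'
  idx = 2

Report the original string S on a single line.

LF mapping: 6 7 0 9 3 8 10 5 2 1 4
Walk LF starting at row 2, prepending L[row]:
  step 1: row=2, L[2]='$', prepend. Next row=LF[2]=0
  step 2: row=0, L[0]='q', prepend. Next row=LF[0]=6
  step 3: row=6, L[6]='r', prepend. Next row=LF[6]=10
  step 4: row=10, L[10]='R', prepend. Next row=LF[10]=4
  step 5: row=4, L[4]='R', prepend. Next row=LF[4]=3
  step 6: row=3, L[3]='r', prepend. Next row=LF[3]=9
  step 7: row=9, L[9]='P', prepend. Next row=LF[9]=1
  step 8: row=1, L[1]='q', prepend. Next row=LF[1]=7
  step 9: row=7, L[7]='p', prepend. Next row=LF[7]=5
  step 10: row=5, L[5]='q', prepend. Next row=LF[5]=8
  step 11: row=8, L[8]='Q', prepend. Next row=LF[8]=2
Reversed output: QqpqPrRRrq$

Answer: QqpqPrRRrq$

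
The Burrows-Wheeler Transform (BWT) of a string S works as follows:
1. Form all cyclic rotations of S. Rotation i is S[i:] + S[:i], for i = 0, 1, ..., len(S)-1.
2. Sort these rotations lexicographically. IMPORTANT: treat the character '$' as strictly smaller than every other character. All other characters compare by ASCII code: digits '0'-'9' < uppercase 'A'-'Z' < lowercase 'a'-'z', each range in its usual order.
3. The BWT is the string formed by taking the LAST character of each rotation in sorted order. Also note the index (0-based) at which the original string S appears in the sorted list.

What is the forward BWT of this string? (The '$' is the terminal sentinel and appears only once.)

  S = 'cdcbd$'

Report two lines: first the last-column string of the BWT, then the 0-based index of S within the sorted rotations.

All 6 rotations (rotation i = S[i:]+S[:i]):
  rot[0] = cdcbd$
  rot[1] = dcbd$c
  rot[2] = cbd$cd
  rot[3] = bd$cdc
  rot[4] = d$cdcb
  rot[5] = $cdcbd
Sorted (with $ < everything):
  sorted[0] = $cdcbd  (last char: 'd')
  sorted[1] = bd$cdc  (last char: 'c')
  sorted[2] = cbd$cd  (last char: 'd')
  sorted[3] = cdcbd$  (last char: '$')
  sorted[4] = d$cdcb  (last char: 'b')
  sorted[5] = dcbd$c  (last char: 'c')
Last column: dcd$bc
Original string S is at sorted index 3

Answer: dcd$bc
3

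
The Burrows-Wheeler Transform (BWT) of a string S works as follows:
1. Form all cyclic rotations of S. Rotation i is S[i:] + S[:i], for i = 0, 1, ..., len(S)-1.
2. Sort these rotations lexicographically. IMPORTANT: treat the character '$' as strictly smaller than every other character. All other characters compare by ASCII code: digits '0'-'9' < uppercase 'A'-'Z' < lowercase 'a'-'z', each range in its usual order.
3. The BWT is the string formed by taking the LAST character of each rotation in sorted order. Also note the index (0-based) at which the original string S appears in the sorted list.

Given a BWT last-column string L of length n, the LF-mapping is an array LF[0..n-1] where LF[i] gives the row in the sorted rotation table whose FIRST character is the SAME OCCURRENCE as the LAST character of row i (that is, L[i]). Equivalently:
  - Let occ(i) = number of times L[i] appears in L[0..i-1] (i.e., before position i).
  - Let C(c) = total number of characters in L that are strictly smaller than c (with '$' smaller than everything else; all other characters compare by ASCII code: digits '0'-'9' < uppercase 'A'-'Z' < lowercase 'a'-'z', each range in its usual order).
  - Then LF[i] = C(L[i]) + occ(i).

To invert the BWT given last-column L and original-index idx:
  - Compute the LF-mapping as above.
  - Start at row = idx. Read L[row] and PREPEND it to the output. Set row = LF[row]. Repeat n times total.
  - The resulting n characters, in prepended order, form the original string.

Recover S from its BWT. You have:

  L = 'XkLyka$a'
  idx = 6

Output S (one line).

LF mapping: 2 5 1 7 6 3 0 4
Walk LF starting at row 6, prepending L[row]:
  step 1: row=6, L[6]='$', prepend. Next row=LF[6]=0
  step 2: row=0, L[0]='X', prepend. Next row=LF[0]=2
  step 3: row=2, L[2]='L', prepend. Next row=LF[2]=1
  step 4: row=1, L[1]='k', prepend. Next row=LF[1]=5
  step 5: row=5, L[5]='a', prepend. Next row=LF[5]=3
  step 6: row=3, L[3]='y', prepend. Next row=LF[3]=7
  step 7: row=7, L[7]='a', prepend. Next row=LF[7]=4
  step 8: row=4, L[4]='k', prepend. Next row=LF[4]=6
Reversed output: kayakLX$

Answer: kayakLX$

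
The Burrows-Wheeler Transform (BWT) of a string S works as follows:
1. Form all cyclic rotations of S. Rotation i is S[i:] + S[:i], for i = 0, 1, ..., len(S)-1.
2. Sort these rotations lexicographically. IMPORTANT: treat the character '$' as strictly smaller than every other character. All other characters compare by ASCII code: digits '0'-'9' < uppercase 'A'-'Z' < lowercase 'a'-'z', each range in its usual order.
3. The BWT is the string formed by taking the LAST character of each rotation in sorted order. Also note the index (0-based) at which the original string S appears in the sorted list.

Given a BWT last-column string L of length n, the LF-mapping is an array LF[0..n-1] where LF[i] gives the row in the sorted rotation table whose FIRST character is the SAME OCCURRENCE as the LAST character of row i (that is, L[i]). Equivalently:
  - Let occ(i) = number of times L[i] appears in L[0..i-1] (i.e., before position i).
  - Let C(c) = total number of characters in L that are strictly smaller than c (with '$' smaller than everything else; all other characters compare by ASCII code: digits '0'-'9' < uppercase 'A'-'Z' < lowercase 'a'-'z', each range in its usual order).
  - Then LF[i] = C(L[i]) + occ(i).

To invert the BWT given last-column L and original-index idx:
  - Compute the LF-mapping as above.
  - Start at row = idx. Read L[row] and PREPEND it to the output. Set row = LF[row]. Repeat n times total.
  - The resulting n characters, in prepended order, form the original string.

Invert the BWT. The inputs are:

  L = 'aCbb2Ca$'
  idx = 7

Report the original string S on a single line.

LF mapping: 4 2 6 7 1 3 5 0
Walk LF starting at row 7, prepending L[row]:
  step 1: row=7, L[7]='$', prepend. Next row=LF[7]=0
  step 2: row=0, L[0]='a', prepend. Next row=LF[0]=4
  step 3: row=4, L[4]='2', prepend. Next row=LF[4]=1
  step 4: row=1, L[1]='C', prepend. Next row=LF[1]=2
  step 5: row=2, L[2]='b', prepend. Next row=LF[2]=6
  step 6: row=6, L[6]='a', prepend. Next row=LF[6]=5
  step 7: row=5, L[5]='C', prepend. Next row=LF[5]=3
  step 8: row=3, L[3]='b', prepend. Next row=LF[3]=7
Reversed output: bCabC2a$

Answer: bCabC2a$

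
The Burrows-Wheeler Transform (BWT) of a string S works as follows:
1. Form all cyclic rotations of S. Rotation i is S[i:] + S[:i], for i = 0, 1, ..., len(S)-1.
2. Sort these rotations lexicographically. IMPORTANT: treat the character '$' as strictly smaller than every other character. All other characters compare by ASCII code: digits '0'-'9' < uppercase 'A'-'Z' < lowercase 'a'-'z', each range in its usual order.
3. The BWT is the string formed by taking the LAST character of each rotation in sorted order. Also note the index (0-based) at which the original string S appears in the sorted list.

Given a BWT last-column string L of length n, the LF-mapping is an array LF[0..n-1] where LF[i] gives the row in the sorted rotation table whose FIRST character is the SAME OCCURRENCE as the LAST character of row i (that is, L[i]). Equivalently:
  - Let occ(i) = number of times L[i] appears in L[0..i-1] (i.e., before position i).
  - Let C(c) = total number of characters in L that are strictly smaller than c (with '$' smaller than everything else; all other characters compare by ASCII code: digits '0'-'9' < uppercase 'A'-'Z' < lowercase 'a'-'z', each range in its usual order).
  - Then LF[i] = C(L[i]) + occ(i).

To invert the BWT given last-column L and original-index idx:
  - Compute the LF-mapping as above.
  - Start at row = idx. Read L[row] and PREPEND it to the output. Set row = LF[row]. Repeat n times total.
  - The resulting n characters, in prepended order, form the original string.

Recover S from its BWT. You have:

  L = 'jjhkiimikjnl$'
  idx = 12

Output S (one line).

LF mapping: 5 6 1 8 2 3 11 4 9 7 12 10 0
Walk LF starting at row 12, prepending L[row]:
  step 1: row=12, L[12]='$', prepend. Next row=LF[12]=0
  step 2: row=0, L[0]='j', prepend. Next row=LF[0]=5
  step 3: row=5, L[5]='i', prepend. Next row=LF[5]=3
  step 4: row=3, L[3]='k', prepend. Next row=LF[3]=8
  step 5: row=8, L[8]='k', prepend. Next row=LF[8]=9
  step 6: row=9, L[9]='j', prepend. Next row=LF[9]=7
  step 7: row=7, L[7]='i', prepend. Next row=LF[7]=4
  step 8: row=4, L[4]='i', prepend. Next row=LF[4]=2
  step 9: row=2, L[2]='h', prepend. Next row=LF[2]=1
  step 10: row=1, L[1]='j', prepend. Next row=LF[1]=6
  step 11: row=6, L[6]='m', prepend. Next row=LF[6]=11
  step 12: row=11, L[11]='l', prepend. Next row=LF[11]=10
  step 13: row=10, L[10]='n', prepend. Next row=LF[10]=12
Reversed output: nlmjhiijkkij$

Answer: nlmjhiijkkij$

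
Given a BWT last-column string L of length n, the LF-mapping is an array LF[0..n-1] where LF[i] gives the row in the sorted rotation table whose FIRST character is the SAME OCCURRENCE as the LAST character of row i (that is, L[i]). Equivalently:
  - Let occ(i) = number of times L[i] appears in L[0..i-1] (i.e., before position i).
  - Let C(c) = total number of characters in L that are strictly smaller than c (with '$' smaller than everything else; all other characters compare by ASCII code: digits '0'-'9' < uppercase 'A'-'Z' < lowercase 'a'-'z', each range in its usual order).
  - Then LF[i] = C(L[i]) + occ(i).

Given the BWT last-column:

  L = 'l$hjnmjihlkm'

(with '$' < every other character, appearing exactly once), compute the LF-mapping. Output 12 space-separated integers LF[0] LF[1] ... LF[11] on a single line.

Char counts: '$':1, 'h':2, 'i':1, 'j':2, 'k':1, 'l':2, 'm':2, 'n':1
C (first-col start): C('$')=0, C('h')=1, C('i')=3, C('j')=4, C('k')=6, C('l')=7, C('m')=9, C('n')=11
L[0]='l': occ=0, LF[0]=C('l')+0=7+0=7
L[1]='$': occ=0, LF[1]=C('$')+0=0+0=0
L[2]='h': occ=0, LF[2]=C('h')+0=1+0=1
L[3]='j': occ=0, LF[3]=C('j')+0=4+0=4
L[4]='n': occ=0, LF[4]=C('n')+0=11+0=11
L[5]='m': occ=0, LF[5]=C('m')+0=9+0=9
L[6]='j': occ=1, LF[6]=C('j')+1=4+1=5
L[7]='i': occ=0, LF[7]=C('i')+0=3+0=3
L[8]='h': occ=1, LF[8]=C('h')+1=1+1=2
L[9]='l': occ=1, LF[9]=C('l')+1=7+1=8
L[10]='k': occ=0, LF[10]=C('k')+0=6+0=6
L[11]='m': occ=1, LF[11]=C('m')+1=9+1=10

Answer: 7 0 1 4 11 9 5 3 2 8 6 10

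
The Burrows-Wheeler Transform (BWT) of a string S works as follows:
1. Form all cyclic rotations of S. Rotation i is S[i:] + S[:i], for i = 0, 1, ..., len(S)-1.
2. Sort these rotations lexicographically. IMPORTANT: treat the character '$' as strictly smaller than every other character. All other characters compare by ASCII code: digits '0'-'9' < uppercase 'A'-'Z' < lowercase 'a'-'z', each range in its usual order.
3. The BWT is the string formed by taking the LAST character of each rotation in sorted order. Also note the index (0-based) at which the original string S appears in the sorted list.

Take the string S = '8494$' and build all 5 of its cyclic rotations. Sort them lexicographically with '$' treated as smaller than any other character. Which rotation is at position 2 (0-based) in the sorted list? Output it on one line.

Answer: 494$8

Derivation:
All 5 rotations (rotation i = S[i:]+S[:i]):
  rot[0] = 8494$
  rot[1] = 494$8
  rot[2] = 94$84
  rot[3] = 4$849
  rot[4] = $8494
Sorted (with $ < everything):
  sorted[0] = $8494
  sorted[1] = 4$849
  sorted[2] = 494$8
  sorted[3] = 8494$
  sorted[4] = 94$84
sorted[2] = 494$8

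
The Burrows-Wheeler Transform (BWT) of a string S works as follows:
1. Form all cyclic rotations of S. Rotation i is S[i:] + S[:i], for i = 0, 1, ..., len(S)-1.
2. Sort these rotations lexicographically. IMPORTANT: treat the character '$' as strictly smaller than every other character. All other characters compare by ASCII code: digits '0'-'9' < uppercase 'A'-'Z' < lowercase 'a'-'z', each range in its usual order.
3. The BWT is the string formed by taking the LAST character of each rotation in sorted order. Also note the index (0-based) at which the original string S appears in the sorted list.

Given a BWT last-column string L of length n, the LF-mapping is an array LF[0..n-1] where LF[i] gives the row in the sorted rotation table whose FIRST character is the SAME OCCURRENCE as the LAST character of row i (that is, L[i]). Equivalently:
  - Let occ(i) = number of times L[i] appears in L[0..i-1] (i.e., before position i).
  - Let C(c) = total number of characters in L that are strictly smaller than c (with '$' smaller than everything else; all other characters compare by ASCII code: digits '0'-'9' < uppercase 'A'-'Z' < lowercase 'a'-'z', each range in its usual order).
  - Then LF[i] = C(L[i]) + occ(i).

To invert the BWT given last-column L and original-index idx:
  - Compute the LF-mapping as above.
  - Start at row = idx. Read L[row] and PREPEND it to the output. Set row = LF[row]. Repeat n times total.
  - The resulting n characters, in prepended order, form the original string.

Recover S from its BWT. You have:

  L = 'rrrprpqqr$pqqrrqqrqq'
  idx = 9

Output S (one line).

LF mapping: 12 13 14 1 15 2 4 5 16 0 3 6 7 17 18 8 9 19 10 11
Walk LF starting at row 9, prepending L[row]:
  step 1: row=9, L[9]='$', prepend. Next row=LF[9]=0
  step 2: row=0, L[0]='r', prepend. Next row=LF[0]=12
  step 3: row=12, L[12]='q', prepend. Next row=LF[12]=7
  step 4: row=7, L[7]='q', prepend. Next row=LF[7]=5
  step 5: row=5, L[5]='p', prepend. Next row=LF[5]=2
  step 6: row=2, L[2]='r', prepend. Next row=LF[2]=14
  step 7: row=14, L[14]='r', prepend. Next row=LF[14]=18
  step 8: row=18, L[18]='q', prepend. Next row=LF[18]=10
  step 9: row=10, L[10]='p', prepend. Next row=LF[10]=3
  step 10: row=3, L[3]='p', prepend. Next row=LF[3]=1
  step 11: row=1, L[1]='r', prepend. Next row=LF[1]=13
  step 12: row=13, L[13]='r', prepend. Next row=LF[13]=17
  step 13: row=17, L[17]='r', prepend. Next row=LF[17]=19
  step 14: row=19, L[19]='q', prepend. Next row=LF[19]=11
  step 15: row=11, L[11]='q', prepend. Next row=LF[11]=6
  step 16: row=6, L[6]='q', prepend. Next row=LF[6]=4
  step 17: row=4, L[4]='r', prepend. Next row=LF[4]=15
  step 18: row=15, L[15]='q', prepend. Next row=LF[15]=8
  step 19: row=8, L[8]='r', prepend. Next row=LF[8]=16
  step 20: row=16, L[16]='q', prepend. Next row=LF[16]=9
Reversed output: qrqrqqqrrrppqrrpqqr$

Answer: qrqrqqqrrrppqrrpqqr$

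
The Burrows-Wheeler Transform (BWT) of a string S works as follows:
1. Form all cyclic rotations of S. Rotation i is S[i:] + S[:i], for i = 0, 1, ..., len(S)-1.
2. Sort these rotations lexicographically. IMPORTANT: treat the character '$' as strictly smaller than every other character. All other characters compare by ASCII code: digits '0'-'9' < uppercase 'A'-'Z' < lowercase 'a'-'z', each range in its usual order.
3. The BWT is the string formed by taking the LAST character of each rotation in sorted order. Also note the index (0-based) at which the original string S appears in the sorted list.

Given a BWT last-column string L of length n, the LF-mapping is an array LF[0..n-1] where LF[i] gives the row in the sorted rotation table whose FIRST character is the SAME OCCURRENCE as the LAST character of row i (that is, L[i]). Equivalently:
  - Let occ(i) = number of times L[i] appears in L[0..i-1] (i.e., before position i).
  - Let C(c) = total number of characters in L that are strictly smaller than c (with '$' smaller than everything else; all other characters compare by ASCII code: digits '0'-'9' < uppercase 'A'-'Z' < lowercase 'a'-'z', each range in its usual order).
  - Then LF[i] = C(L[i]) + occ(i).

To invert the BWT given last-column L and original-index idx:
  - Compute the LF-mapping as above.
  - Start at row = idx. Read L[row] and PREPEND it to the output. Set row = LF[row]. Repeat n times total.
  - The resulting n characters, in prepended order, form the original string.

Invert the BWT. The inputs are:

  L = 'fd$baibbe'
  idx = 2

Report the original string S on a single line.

Answer: bbeidabf$

Derivation:
LF mapping: 7 5 0 2 1 8 3 4 6
Walk LF starting at row 2, prepending L[row]:
  step 1: row=2, L[2]='$', prepend. Next row=LF[2]=0
  step 2: row=0, L[0]='f', prepend. Next row=LF[0]=7
  step 3: row=7, L[7]='b', prepend. Next row=LF[7]=4
  step 4: row=4, L[4]='a', prepend. Next row=LF[4]=1
  step 5: row=1, L[1]='d', prepend. Next row=LF[1]=5
  step 6: row=5, L[5]='i', prepend. Next row=LF[5]=8
  step 7: row=8, L[8]='e', prepend. Next row=LF[8]=6
  step 8: row=6, L[6]='b', prepend. Next row=LF[6]=3
  step 9: row=3, L[3]='b', prepend. Next row=LF[3]=2
Reversed output: bbeidabf$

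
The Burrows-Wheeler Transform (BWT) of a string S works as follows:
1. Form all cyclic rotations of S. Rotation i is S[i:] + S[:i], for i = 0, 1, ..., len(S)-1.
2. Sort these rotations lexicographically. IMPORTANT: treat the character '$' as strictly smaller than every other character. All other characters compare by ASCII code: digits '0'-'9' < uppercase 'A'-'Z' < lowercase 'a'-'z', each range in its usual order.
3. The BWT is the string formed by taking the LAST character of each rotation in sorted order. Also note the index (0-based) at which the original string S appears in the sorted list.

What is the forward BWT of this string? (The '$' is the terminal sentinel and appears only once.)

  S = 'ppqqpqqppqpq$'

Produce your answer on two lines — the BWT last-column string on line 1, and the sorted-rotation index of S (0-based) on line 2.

All 13 rotations (rotation i = S[i:]+S[:i]):
  rot[0] = ppqqpqqppqpq$
  rot[1] = pqqpqqppqpq$p
  rot[2] = qqpqqppqpq$pp
  rot[3] = qpqqppqpq$ppq
  rot[4] = pqqppqpq$ppqq
  rot[5] = qqppqpq$ppqqp
  rot[6] = qppqpq$ppqqpq
  rot[7] = ppqpq$ppqqpqq
  rot[8] = pqpq$ppqqpqqp
  rot[9] = qpq$ppqqpqqpp
  rot[10] = pq$ppqqpqqppq
  rot[11] = q$ppqqpqqppqp
  rot[12] = $ppqqpqqppqpq
Sorted (with $ < everything):
  sorted[0] = $ppqqpqqppqpq  (last char: 'q')
  sorted[1] = ppqpq$ppqqpqq  (last char: 'q')
  sorted[2] = ppqqpqqppqpq$  (last char: '$')
  sorted[3] = pq$ppqqpqqppq  (last char: 'q')
  sorted[4] = pqpq$ppqqpqqp  (last char: 'p')
  sorted[5] = pqqppqpq$ppqq  (last char: 'q')
  sorted[6] = pqqpqqppqpq$p  (last char: 'p')
  sorted[7] = q$ppqqpqqppqp  (last char: 'p')
  sorted[8] = qppqpq$ppqqpq  (last char: 'q')
  sorted[9] = qpq$ppqqpqqpp  (last char: 'p')
  sorted[10] = qpqqppqpq$ppq  (last char: 'q')
  sorted[11] = qqppqpq$ppqqp  (last char: 'p')
  sorted[12] = qqpqqppqpq$pp  (last char: 'p')
Last column: qq$qpqppqpqpp
Original string S is at sorted index 2

Answer: qq$qpqppqpqpp
2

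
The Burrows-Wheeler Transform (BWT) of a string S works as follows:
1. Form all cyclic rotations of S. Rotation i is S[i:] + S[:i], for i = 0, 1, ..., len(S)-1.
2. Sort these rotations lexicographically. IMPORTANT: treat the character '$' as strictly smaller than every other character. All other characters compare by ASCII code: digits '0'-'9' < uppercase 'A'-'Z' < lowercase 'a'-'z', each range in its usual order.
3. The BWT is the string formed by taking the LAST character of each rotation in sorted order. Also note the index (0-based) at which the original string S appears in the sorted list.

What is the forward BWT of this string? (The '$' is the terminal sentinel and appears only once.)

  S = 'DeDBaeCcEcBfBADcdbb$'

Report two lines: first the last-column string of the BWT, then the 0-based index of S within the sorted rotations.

All 20 rotations (rotation i = S[i:]+S[:i]):
  rot[0] = DeDBaeCcEcBfBADcdbb$
  rot[1] = eDBaeCcEcBfBADcdbb$D
  rot[2] = DBaeCcEcBfBADcdbb$De
  rot[3] = BaeCcEcBfBADcdbb$DeD
  rot[4] = aeCcEcBfBADcdbb$DeDB
  rot[5] = eCcEcBfBADcdbb$DeDBa
  rot[6] = CcEcBfBADcdbb$DeDBae
  rot[7] = cEcBfBADcdbb$DeDBaeC
  rot[8] = EcBfBADcdbb$DeDBaeCc
  rot[9] = cBfBADcdbb$DeDBaeCcE
  rot[10] = BfBADcdbb$DeDBaeCcEc
  rot[11] = fBADcdbb$DeDBaeCcEcB
  rot[12] = BADcdbb$DeDBaeCcEcBf
  rot[13] = ADcdbb$DeDBaeCcEcBfB
  rot[14] = Dcdbb$DeDBaeCcEcBfBA
  rot[15] = cdbb$DeDBaeCcEcBfBAD
  rot[16] = dbb$DeDBaeCcEcBfBADc
  rot[17] = bb$DeDBaeCcEcBfBADcd
  rot[18] = b$DeDBaeCcEcBfBADcdb
  rot[19] = $DeDBaeCcEcBfBADcdbb
Sorted (with $ < everything):
  sorted[0] = $DeDBaeCcEcBfBADcdbb  (last char: 'b')
  sorted[1] = ADcdbb$DeDBaeCcEcBfB  (last char: 'B')
  sorted[2] = BADcdbb$DeDBaeCcEcBf  (last char: 'f')
  sorted[3] = BaeCcEcBfBADcdbb$DeD  (last char: 'D')
  sorted[4] = BfBADcdbb$DeDBaeCcEc  (last char: 'c')
  sorted[5] = CcEcBfBADcdbb$DeDBae  (last char: 'e')
  sorted[6] = DBaeCcEcBfBADcdbb$De  (last char: 'e')
  sorted[7] = Dcdbb$DeDBaeCcEcBfBA  (last char: 'A')
  sorted[8] = DeDBaeCcEcBfBADcdbb$  (last char: '$')
  sorted[9] = EcBfBADcdbb$DeDBaeCc  (last char: 'c')
  sorted[10] = aeCcEcBfBADcdbb$DeDB  (last char: 'B')
  sorted[11] = b$DeDBaeCcEcBfBADcdb  (last char: 'b')
  sorted[12] = bb$DeDBaeCcEcBfBADcd  (last char: 'd')
  sorted[13] = cBfBADcdbb$DeDBaeCcE  (last char: 'E')
  sorted[14] = cEcBfBADcdbb$DeDBaeC  (last char: 'C')
  sorted[15] = cdbb$DeDBaeCcEcBfBAD  (last char: 'D')
  sorted[16] = dbb$DeDBaeCcEcBfBADc  (last char: 'c')
  sorted[17] = eCcEcBfBADcdbb$DeDBa  (last char: 'a')
  sorted[18] = eDBaeCcEcBfBADcdbb$D  (last char: 'D')
  sorted[19] = fBADcdbb$DeDBaeCcEcB  (last char: 'B')
Last column: bBfDceeA$cBbdECDcaDB
Original string S is at sorted index 8

Answer: bBfDceeA$cBbdECDcaDB
8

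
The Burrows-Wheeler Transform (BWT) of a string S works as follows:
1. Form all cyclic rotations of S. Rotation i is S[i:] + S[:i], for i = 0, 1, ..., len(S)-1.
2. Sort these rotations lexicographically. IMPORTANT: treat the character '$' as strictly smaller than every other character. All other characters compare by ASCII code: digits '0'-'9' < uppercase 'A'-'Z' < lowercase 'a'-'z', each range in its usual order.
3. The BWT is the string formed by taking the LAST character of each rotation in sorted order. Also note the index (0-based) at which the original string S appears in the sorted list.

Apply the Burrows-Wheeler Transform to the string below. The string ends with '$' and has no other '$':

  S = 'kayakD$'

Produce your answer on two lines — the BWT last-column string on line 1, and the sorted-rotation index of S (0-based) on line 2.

All 7 rotations (rotation i = S[i:]+S[:i]):
  rot[0] = kayakD$
  rot[1] = ayakD$k
  rot[2] = yakD$ka
  rot[3] = akD$kay
  rot[4] = kD$kaya
  rot[5] = D$kayak
  rot[6] = $kayakD
Sorted (with $ < everything):
  sorted[0] = $kayakD  (last char: 'D')
  sorted[1] = D$kayak  (last char: 'k')
  sorted[2] = akD$kay  (last char: 'y')
  sorted[3] = ayakD$k  (last char: 'k')
  sorted[4] = kD$kaya  (last char: 'a')
  sorted[5] = kayakD$  (last char: '$')
  sorted[6] = yakD$ka  (last char: 'a')
Last column: Dkyka$a
Original string S is at sorted index 5

Answer: Dkyka$a
5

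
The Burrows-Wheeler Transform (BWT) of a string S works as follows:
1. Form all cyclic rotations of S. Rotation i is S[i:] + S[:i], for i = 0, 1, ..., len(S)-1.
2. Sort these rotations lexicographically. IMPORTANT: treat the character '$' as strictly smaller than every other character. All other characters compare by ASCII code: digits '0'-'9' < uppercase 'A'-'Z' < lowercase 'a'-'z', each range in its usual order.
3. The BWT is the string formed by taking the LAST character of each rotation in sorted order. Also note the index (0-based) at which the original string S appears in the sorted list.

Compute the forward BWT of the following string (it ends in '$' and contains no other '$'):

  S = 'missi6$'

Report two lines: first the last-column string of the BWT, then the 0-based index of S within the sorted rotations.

Answer: 6ism$si
4

Derivation:
All 7 rotations (rotation i = S[i:]+S[:i]):
  rot[0] = missi6$
  rot[1] = issi6$m
  rot[2] = ssi6$mi
  rot[3] = si6$mis
  rot[4] = i6$miss
  rot[5] = 6$missi
  rot[6] = $missi6
Sorted (with $ < everything):
  sorted[0] = $missi6  (last char: '6')
  sorted[1] = 6$missi  (last char: 'i')
  sorted[2] = i6$miss  (last char: 's')
  sorted[3] = issi6$m  (last char: 'm')
  sorted[4] = missi6$  (last char: '$')
  sorted[5] = si6$mis  (last char: 's')
  sorted[6] = ssi6$mi  (last char: 'i')
Last column: 6ism$si
Original string S is at sorted index 4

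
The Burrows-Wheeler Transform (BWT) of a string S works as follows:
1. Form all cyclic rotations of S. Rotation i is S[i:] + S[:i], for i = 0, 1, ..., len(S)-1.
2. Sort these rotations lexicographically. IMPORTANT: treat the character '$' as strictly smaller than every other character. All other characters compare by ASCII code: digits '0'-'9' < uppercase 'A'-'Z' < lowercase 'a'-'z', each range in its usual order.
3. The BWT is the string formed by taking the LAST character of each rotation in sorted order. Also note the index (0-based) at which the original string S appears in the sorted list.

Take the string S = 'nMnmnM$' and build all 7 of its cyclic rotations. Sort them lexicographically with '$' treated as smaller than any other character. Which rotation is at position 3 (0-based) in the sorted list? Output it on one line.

All 7 rotations (rotation i = S[i:]+S[:i]):
  rot[0] = nMnmnM$
  rot[1] = MnmnM$n
  rot[2] = nmnM$nM
  rot[3] = mnM$nMn
  rot[4] = nM$nMnm
  rot[5] = M$nMnmn
  rot[6] = $nMnmnM
Sorted (with $ < everything):
  sorted[0] = $nMnmnM
  sorted[1] = M$nMnmn
  sorted[2] = MnmnM$n
  sorted[3] = mnM$nMn
  sorted[4] = nM$nMnm
  sorted[5] = nMnmnM$
  sorted[6] = nmnM$nM
sorted[3] = mnM$nMn

Answer: mnM$nMn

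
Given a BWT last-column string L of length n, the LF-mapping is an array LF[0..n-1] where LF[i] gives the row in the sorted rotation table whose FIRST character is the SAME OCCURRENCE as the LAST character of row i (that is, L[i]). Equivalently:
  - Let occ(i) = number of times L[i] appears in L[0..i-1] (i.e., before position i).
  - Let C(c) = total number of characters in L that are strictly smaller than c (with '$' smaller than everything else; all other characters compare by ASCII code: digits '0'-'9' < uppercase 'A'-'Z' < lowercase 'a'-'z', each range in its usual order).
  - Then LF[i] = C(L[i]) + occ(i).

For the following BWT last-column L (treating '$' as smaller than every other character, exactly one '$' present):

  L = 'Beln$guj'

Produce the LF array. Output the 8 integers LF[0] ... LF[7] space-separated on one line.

Answer: 1 2 5 6 0 3 7 4

Derivation:
Char counts: '$':1, 'B':1, 'e':1, 'g':1, 'j':1, 'l':1, 'n':1, 'u':1
C (first-col start): C('$')=0, C('B')=1, C('e')=2, C('g')=3, C('j')=4, C('l')=5, C('n')=6, C('u')=7
L[0]='B': occ=0, LF[0]=C('B')+0=1+0=1
L[1]='e': occ=0, LF[1]=C('e')+0=2+0=2
L[2]='l': occ=0, LF[2]=C('l')+0=5+0=5
L[3]='n': occ=0, LF[3]=C('n')+0=6+0=6
L[4]='$': occ=0, LF[4]=C('$')+0=0+0=0
L[5]='g': occ=0, LF[5]=C('g')+0=3+0=3
L[6]='u': occ=0, LF[6]=C('u')+0=7+0=7
L[7]='j': occ=0, LF[7]=C('j')+0=4+0=4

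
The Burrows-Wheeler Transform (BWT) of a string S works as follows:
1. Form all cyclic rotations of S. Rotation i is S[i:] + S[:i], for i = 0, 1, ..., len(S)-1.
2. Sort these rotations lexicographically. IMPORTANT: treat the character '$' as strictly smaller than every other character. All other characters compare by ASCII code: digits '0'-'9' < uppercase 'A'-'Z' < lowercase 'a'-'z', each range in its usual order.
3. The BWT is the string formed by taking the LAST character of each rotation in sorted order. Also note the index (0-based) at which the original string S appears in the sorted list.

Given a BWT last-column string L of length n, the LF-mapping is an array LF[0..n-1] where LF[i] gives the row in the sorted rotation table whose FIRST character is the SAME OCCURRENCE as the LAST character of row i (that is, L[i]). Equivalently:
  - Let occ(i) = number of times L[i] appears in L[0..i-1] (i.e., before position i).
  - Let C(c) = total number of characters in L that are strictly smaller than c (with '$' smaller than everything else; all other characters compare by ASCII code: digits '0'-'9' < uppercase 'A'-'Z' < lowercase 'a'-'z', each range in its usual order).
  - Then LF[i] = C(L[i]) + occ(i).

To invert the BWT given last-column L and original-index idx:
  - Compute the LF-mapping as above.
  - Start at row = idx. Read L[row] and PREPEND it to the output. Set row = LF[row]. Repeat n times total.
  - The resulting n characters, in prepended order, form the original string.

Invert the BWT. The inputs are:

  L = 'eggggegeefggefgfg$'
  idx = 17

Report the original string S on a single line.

Answer: ggggeegefggefgfge$

Derivation:
LF mapping: 1 9 10 11 12 2 13 3 4 6 14 15 5 7 16 8 17 0
Walk LF starting at row 17, prepending L[row]:
  step 1: row=17, L[17]='$', prepend. Next row=LF[17]=0
  step 2: row=0, L[0]='e', prepend. Next row=LF[0]=1
  step 3: row=1, L[1]='g', prepend. Next row=LF[1]=9
  step 4: row=9, L[9]='f', prepend. Next row=LF[9]=6
  step 5: row=6, L[6]='g', prepend. Next row=LF[6]=13
  step 6: row=13, L[13]='f', prepend. Next row=LF[13]=7
  step 7: row=7, L[7]='e', prepend. Next row=LF[7]=3
  step 8: row=3, L[3]='g', prepend. Next row=LF[3]=11
  step 9: row=11, L[11]='g', prepend. Next row=LF[11]=15
  step 10: row=15, L[15]='f', prepend. Next row=LF[15]=8
  step 11: row=8, L[8]='e', prepend. Next row=LF[8]=4
  step 12: row=4, L[4]='g', prepend. Next row=LF[4]=12
  step 13: row=12, L[12]='e', prepend. Next row=LF[12]=5
  step 14: row=5, L[5]='e', prepend. Next row=LF[5]=2
  step 15: row=2, L[2]='g', prepend. Next row=LF[2]=10
  step 16: row=10, L[10]='g', prepend. Next row=LF[10]=14
  step 17: row=14, L[14]='g', prepend. Next row=LF[14]=16
  step 18: row=16, L[16]='g', prepend. Next row=LF[16]=17
Reversed output: ggggeegefggefgfge$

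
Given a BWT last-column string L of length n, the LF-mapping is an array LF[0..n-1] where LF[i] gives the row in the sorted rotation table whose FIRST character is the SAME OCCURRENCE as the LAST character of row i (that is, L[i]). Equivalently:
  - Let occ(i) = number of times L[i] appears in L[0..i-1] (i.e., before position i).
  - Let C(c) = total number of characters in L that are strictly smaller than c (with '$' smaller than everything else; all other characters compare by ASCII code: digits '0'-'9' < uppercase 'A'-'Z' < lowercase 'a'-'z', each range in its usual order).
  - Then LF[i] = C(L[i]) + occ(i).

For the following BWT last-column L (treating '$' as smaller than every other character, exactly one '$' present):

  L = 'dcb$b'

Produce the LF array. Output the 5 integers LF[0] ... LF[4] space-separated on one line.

Answer: 4 3 1 0 2

Derivation:
Char counts: '$':1, 'b':2, 'c':1, 'd':1
C (first-col start): C('$')=0, C('b')=1, C('c')=3, C('d')=4
L[0]='d': occ=0, LF[0]=C('d')+0=4+0=4
L[1]='c': occ=0, LF[1]=C('c')+0=3+0=3
L[2]='b': occ=0, LF[2]=C('b')+0=1+0=1
L[3]='$': occ=0, LF[3]=C('$')+0=0+0=0
L[4]='b': occ=1, LF[4]=C('b')+1=1+1=2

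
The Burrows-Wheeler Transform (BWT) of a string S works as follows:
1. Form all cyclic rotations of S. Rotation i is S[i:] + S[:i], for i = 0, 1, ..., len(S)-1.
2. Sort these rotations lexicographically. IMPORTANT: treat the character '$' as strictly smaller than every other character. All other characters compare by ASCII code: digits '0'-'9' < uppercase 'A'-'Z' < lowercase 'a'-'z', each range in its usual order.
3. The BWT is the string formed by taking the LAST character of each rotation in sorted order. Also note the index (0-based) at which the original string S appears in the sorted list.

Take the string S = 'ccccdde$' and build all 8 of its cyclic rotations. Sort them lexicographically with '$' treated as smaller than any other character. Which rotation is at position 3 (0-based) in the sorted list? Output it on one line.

All 8 rotations (rotation i = S[i:]+S[:i]):
  rot[0] = ccccdde$
  rot[1] = cccdde$c
  rot[2] = ccdde$cc
  rot[3] = cdde$ccc
  rot[4] = dde$cccc
  rot[5] = de$ccccd
  rot[6] = e$ccccdd
  rot[7] = $ccccdde
Sorted (with $ < everything):
  sorted[0] = $ccccdde
  sorted[1] = ccccdde$
  sorted[2] = cccdde$c
  sorted[3] = ccdde$cc
  sorted[4] = cdde$ccc
  sorted[5] = dde$cccc
  sorted[6] = de$ccccd
  sorted[7] = e$ccccdd
sorted[3] = ccdde$cc

Answer: ccdde$cc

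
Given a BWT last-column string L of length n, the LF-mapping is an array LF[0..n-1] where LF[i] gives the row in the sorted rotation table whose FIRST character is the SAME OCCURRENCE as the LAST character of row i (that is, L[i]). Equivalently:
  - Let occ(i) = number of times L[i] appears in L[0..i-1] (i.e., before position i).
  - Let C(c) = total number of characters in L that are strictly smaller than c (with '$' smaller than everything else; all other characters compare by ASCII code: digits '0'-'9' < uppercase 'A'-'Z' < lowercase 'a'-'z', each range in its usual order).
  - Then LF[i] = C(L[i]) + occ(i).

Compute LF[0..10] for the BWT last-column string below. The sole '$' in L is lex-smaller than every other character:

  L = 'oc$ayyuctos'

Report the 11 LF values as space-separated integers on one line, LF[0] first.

Char counts: '$':1, 'a':1, 'c':2, 'o':2, 's':1, 't':1, 'u':1, 'y':2
C (first-col start): C('$')=0, C('a')=1, C('c')=2, C('o')=4, C('s')=6, C('t')=7, C('u')=8, C('y')=9
L[0]='o': occ=0, LF[0]=C('o')+0=4+0=4
L[1]='c': occ=0, LF[1]=C('c')+0=2+0=2
L[2]='$': occ=0, LF[2]=C('$')+0=0+0=0
L[3]='a': occ=0, LF[3]=C('a')+0=1+0=1
L[4]='y': occ=0, LF[4]=C('y')+0=9+0=9
L[5]='y': occ=1, LF[5]=C('y')+1=9+1=10
L[6]='u': occ=0, LF[6]=C('u')+0=8+0=8
L[7]='c': occ=1, LF[7]=C('c')+1=2+1=3
L[8]='t': occ=0, LF[8]=C('t')+0=7+0=7
L[9]='o': occ=1, LF[9]=C('o')+1=4+1=5
L[10]='s': occ=0, LF[10]=C('s')+0=6+0=6

Answer: 4 2 0 1 9 10 8 3 7 5 6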